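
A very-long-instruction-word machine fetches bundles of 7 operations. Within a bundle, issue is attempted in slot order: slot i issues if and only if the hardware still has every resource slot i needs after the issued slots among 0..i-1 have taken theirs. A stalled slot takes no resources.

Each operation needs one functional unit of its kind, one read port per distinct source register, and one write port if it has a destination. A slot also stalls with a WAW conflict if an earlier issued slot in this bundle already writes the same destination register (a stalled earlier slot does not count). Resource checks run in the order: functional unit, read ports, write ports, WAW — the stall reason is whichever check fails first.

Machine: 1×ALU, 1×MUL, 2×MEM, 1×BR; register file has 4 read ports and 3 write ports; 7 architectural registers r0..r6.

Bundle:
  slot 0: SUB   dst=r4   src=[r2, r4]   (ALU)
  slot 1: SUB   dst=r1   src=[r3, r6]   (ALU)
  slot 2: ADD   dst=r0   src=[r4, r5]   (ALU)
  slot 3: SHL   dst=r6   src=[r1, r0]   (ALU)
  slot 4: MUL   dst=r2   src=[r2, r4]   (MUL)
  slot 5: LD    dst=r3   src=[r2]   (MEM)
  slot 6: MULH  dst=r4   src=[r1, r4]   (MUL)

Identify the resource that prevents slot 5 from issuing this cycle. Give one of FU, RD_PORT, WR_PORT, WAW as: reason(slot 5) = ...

#0 ALU src=r2,r4 dispatched  <A:0 Mu:1 Ld:2 B:1 rd:2 wr:2>
#1 ALU src=r3,r6 held:FU  <A:0 Mu:1 Ld:2 B:1 rd:2 wr:2>
#2 ALU src=r4,r5 held:FU  <A:0 Mu:1 Ld:2 B:1 rd:2 wr:2>
#3 ALU src=r1,r0 held:FU  <A:0 Mu:1 Ld:2 B:1 rd:2 wr:2>
#4 MUL src=r2,r4 dispatched  <A:0 Mu:0 Ld:2 B:1 rd:0 wr:1>
#5 MEM src=r2 held:RD_PORT  <A:0 Mu:0 Ld:2 B:1 rd:0 wr:1>
#6 MUL src=r1,r4 held:FU  <A:0 Mu:0 Ld:2 B:1 rd:0 wr:1>

reason(slot 5) = RD_PORT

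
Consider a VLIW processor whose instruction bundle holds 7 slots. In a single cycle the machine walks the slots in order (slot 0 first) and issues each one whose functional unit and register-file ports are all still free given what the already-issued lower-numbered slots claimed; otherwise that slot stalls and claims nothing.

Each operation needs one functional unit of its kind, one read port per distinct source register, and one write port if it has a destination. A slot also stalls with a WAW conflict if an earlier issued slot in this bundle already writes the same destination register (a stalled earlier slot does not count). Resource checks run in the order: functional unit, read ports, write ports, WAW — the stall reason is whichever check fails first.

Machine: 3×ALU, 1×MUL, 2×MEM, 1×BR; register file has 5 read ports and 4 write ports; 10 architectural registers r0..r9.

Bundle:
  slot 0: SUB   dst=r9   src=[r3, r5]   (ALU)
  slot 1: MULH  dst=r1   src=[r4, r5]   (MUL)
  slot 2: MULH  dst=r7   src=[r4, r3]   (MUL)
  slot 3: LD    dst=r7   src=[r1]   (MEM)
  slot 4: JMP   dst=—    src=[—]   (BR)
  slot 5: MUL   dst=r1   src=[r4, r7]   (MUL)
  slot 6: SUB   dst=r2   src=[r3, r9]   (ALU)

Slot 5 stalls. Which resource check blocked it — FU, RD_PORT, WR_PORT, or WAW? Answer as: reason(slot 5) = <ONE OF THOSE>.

reason(slot 5) = FU

[0] ALU needs rd=2 wr=1: ok; after: ALU=2 MUL=1 MEM=2 BR=1, R=3, W=3
[1] MUL needs rd=2 wr=1: ok; after: ALU=2 MUL=0 MEM=2 BR=1, R=1, W=2
[2] MUL needs rd=2 wr=1: FU; after: ALU=2 MUL=0 MEM=2 BR=1, R=1, W=2
[3] MEM needs rd=1 wr=1: ok; after: ALU=2 MUL=0 MEM=1 BR=1, R=0, W=1
[4] BR needs rd=0 wr=0: ok; after: ALU=2 MUL=0 MEM=1 BR=0, R=0, W=1
[5] MUL needs rd=2 wr=1: FU; after: ALU=2 MUL=0 MEM=1 BR=0, R=0, W=1
[6] ALU needs rd=2 wr=1: RD_PORT; after: ALU=2 MUL=0 MEM=1 BR=0, R=0, W=1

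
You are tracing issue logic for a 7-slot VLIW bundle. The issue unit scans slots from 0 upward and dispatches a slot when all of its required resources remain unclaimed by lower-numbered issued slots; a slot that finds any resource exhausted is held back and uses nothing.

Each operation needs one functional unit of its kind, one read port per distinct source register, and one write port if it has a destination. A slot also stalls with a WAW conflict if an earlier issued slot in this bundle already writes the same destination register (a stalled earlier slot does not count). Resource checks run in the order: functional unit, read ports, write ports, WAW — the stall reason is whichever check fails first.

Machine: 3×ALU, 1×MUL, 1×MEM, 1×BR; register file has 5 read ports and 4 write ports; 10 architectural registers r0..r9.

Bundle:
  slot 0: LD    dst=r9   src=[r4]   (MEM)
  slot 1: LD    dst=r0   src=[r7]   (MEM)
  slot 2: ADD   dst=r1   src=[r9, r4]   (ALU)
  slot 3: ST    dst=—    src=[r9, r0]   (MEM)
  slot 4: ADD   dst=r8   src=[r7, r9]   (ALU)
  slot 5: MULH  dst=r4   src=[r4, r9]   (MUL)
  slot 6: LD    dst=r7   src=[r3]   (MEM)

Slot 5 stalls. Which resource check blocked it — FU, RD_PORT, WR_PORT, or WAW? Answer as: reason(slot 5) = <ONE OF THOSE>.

reason(slot 5) = RD_PORT

#0 MEM src=r4 dispatched  <A:3 Mu:1 Ld:0 B:1 rd:4 wr:3>
#1 MEM src=r7 held:FU  <A:3 Mu:1 Ld:0 B:1 rd:4 wr:3>
#2 ALU src=r9,r4 dispatched  <A:2 Mu:1 Ld:0 B:1 rd:2 wr:2>
#3 MEM src=r9,r0 held:FU  <A:2 Mu:1 Ld:0 B:1 rd:2 wr:2>
#4 ALU src=r7,r9 dispatched  <A:1 Mu:1 Ld:0 B:1 rd:0 wr:1>
#5 MUL src=r4,r9 held:RD_PORT  <A:1 Mu:1 Ld:0 B:1 rd:0 wr:1>
#6 MEM src=r3 held:FU  <A:1 Mu:1 Ld:0 B:1 rd:0 wr:1>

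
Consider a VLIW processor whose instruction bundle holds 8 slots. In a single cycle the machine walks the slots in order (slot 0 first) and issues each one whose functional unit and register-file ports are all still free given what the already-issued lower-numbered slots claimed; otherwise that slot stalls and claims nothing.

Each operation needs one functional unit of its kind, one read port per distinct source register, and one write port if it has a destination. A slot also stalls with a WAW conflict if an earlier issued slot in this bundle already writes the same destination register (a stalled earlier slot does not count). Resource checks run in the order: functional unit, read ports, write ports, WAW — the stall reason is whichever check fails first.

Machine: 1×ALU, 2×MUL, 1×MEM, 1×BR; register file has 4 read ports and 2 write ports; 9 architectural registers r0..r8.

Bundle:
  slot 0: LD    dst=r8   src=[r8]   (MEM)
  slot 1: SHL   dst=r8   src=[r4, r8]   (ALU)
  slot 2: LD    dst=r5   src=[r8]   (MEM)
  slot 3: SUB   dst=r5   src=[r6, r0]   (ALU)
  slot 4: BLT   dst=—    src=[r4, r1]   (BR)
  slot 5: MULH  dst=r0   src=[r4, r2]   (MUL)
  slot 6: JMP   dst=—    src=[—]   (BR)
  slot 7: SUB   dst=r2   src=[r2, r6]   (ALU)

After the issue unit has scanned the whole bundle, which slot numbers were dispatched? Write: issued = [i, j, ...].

issued = [0, 3, 6]

#0 MEM src=r8 dispatched  <A:1 Mu:2 Ld:0 B:1 rd:3 wr:1>
#1 ALU src=r4,r8 held:WAW  <A:1 Mu:2 Ld:0 B:1 rd:3 wr:1>
#2 MEM src=r8 held:FU  <A:1 Mu:2 Ld:0 B:1 rd:3 wr:1>
#3 ALU src=r6,r0 dispatched  <A:0 Mu:2 Ld:0 B:1 rd:1 wr:0>
#4 BR src=r4,r1 held:RD_PORT  <A:0 Mu:2 Ld:0 B:1 rd:1 wr:0>
#5 MUL src=r4,r2 held:RD_PORT  <A:0 Mu:2 Ld:0 B:1 rd:1 wr:0>
#6 BR src=- dispatched  <A:0 Mu:2 Ld:0 B:0 rd:1 wr:0>
#7 ALU src=r2,r6 held:FU  <A:0 Mu:2 Ld:0 B:0 rd:1 wr:0>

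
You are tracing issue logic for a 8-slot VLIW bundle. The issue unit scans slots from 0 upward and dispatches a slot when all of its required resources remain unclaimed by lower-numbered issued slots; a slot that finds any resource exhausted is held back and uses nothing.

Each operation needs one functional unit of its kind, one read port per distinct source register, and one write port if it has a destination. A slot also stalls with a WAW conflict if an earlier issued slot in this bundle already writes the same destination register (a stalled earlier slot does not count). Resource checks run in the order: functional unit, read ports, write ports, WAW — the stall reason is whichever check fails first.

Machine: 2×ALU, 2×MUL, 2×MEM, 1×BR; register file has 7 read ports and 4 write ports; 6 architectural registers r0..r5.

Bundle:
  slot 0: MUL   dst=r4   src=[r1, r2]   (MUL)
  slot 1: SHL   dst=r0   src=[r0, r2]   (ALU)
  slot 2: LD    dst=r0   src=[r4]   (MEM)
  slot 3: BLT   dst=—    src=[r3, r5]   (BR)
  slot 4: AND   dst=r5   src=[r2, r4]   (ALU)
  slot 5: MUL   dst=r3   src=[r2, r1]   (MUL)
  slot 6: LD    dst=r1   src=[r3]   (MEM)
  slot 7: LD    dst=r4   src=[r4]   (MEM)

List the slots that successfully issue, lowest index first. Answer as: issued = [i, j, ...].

issued = [0, 1, 3, 6]

  0. MUL→r4 ⇒ go  {2A/1Mu/2Ld/1B | 5r 3w}
  1. ALU→r0 ⇒ go  {1A/1Mu/2Ld/1B | 3r 2w}
  2. MEM→r0 ⇒ no(WAW)  {1A/1Mu/2Ld/1B | 3r 2w}
  3. BR ⇒ go  {1A/1Mu/2Ld/0B | 1r 2w}
  4. ALU→r5 ⇒ no(RD_PORT)  {1A/1Mu/2Ld/0B | 1r 2w}
  5. MUL→r3 ⇒ no(RD_PORT)  {1A/1Mu/2Ld/0B | 1r 2w}
  6. MEM→r1 ⇒ go  {1A/1Mu/1Ld/0B | 0r 1w}
  7. MEM→r4 ⇒ no(RD_PORT)  {1A/1Mu/1Ld/0B | 0r 1w}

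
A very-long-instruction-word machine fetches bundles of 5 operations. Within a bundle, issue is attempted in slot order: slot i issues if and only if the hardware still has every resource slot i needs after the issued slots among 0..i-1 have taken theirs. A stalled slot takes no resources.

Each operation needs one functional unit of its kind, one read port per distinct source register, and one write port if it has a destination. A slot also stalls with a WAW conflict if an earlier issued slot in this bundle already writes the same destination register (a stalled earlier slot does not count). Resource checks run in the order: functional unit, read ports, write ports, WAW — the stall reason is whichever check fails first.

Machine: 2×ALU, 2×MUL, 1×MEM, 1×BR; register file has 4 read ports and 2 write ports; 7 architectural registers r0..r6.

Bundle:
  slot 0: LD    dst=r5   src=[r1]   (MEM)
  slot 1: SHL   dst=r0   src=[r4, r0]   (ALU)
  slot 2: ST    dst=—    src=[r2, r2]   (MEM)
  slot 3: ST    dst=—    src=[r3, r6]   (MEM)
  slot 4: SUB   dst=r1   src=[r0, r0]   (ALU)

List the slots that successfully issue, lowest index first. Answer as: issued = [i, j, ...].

issued = [0, 1]

[0] MEM needs rd=1 wr=1: ok; after: ALU=2 MUL=2 MEM=0 BR=1, R=3, W=1
[1] ALU needs rd=2 wr=1: ok; after: ALU=1 MUL=2 MEM=0 BR=1, R=1, W=0
[2] MEM needs rd=1 wr=0: FU; after: ALU=1 MUL=2 MEM=0 BR=1, R=1, W=0
[3] MEM needs rd=2 wr=0: FU; after: ALU=1 MUL=2 MEM=0 BR=1, R=1, W=0
[4] ALU needs rd=1 wr=1: WR_PORT; after: ALU=1 MUL=2 MEM=0 BR=1, R=1, W=0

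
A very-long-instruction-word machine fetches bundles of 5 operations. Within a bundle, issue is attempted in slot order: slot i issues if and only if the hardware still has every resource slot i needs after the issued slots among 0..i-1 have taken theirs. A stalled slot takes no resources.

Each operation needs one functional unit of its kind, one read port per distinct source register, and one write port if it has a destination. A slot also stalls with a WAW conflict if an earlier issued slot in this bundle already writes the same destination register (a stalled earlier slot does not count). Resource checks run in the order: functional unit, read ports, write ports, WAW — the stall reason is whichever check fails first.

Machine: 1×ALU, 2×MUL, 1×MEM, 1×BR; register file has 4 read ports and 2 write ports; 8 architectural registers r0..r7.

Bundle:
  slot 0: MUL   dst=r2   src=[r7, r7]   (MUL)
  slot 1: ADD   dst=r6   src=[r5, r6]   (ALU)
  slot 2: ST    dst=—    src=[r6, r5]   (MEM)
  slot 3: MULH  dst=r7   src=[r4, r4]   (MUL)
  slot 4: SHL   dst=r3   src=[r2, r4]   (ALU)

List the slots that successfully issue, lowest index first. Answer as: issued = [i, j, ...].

[0] MUL needs rd=1 wr=1: ok; after: ALU=1 MUL=1 MEM=1 BR=1, R=3, W=1
[1] ALU needs rd=2 wr=1: ok; after: ALU=0 MUL=1 MEM=1 BR=1, R=1, W=0
[2] MEM needs rd=2 wr=0: RD_PORT; after: ALU=0 MUL=1 MEM=1 BR=1, R=1, W=0
[3] MUL needs rd=1 wr=1: WR_PORT; after: ALU=0 MUL=1 MEM=1 BR=1, R=1, W=0
[4] ALU needs rd=2 wr=1: FU; after: ALU=0 MUL=1 MEM=1 BR=1, R=1, W=0

issued = [0, 1]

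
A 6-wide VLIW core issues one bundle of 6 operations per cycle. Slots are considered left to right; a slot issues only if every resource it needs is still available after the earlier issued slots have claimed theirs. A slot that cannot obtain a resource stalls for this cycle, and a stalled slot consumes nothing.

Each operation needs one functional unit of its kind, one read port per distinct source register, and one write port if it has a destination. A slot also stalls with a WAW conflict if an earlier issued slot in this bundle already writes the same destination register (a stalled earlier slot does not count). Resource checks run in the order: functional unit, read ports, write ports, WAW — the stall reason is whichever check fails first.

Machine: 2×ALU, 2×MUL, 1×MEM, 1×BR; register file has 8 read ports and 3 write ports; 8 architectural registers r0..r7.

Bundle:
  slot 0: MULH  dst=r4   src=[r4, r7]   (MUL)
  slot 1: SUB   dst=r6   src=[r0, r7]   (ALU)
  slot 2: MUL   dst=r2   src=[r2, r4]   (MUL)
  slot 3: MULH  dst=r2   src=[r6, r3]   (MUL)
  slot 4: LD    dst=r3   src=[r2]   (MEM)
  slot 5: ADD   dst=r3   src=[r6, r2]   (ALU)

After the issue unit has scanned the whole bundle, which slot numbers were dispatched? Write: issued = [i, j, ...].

issued = [0, 1, 2]

#0 MUL src=r4,r7 dispatched  <A:2 Mu:1 Ld:1 B:1 rd:6 wr:2>
#1 ALU src=r0,r7 dispatched  <A:1 Mu:1 Ld:1 B:1 rd:4 wr:1>
#2 MUL src=r2,r4 dispatched  <A:1 Mu:0 Ld:1 B:1 rd:2 wr:0>
#3 MUL src=r6,r3 held:FU  <A:1 Mu:0 Ld:1 B:1 rd:2 wr:0>
#4 MEM src=r2 held:WR_PORT  <A:1 Mu:0 Ld:1 B:1 rd:2 wr:0>
#5 ALU src=r6,r2 held:WR_PORT  <A:1 Mu:0 Ld:1 B:1 rd:2 wr:0>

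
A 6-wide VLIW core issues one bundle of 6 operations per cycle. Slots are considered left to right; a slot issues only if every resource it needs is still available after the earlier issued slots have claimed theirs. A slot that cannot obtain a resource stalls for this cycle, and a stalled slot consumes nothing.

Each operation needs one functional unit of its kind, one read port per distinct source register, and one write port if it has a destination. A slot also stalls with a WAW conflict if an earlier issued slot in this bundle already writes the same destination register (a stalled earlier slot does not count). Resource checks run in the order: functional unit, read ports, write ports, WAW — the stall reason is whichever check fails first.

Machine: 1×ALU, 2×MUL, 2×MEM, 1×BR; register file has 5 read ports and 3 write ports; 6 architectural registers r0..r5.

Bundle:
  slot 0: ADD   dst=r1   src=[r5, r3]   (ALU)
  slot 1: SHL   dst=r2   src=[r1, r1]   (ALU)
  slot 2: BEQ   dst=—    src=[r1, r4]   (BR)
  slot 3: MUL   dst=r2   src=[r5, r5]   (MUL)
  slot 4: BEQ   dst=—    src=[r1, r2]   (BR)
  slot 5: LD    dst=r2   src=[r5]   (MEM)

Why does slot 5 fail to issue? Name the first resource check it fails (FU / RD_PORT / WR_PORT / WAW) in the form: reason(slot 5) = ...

[0] ALU needs rd=2 wr=1: ok; after: ALU=0 MUL=2 MEM=2 BR=1, R=3, W=2
[1] ALU needs rd=1 wr=1: FU; after: ALU=0 MUL=2 MEM=2 BR=1, R=3, W=2
[2] BR needs rd=2 wr=0: ok; after: ALU=0 MUL=2 MEM=2 BR=0, R=1, W=2
[3] MUL needs rd=1 wr=1: ok; after: ALU=0 MUL=1 MEM=2 BR=0, R=0, W=1
[4] BR needs rd=2 wr=0: FU; after: ALU=0 MUL=1 MEM=2 BR=0, R=0, W=1
[5] MEM needs rd=1 wr=1: RD_PORT; after: ALU=0 MUL=1 MEM=2 BR=0, R=0, W=1

reason(slot 5) = RD_PORT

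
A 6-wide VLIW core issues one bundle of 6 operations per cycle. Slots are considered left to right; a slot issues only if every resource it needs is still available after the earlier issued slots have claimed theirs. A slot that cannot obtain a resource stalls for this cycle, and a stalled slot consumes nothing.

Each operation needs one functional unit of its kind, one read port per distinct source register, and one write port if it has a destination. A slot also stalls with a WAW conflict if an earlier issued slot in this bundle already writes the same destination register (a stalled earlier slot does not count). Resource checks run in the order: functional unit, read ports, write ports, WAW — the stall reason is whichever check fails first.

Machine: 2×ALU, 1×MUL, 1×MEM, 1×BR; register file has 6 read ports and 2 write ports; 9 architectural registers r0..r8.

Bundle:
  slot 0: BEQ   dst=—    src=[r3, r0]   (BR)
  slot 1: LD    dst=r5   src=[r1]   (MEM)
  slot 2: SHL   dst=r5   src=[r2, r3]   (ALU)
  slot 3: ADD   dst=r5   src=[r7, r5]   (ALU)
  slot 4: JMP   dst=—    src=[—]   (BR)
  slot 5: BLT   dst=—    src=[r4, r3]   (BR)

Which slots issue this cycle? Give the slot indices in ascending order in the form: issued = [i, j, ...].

[0] BR needs rd=2 wr=0: ok; after: ALU=2 MUL=1 MEM=1 BR=0, R=4, W=2
[1] MEM needs rd=1 wr=1: ok; after: ALU=2 MUL=1 MEM=0 BR=0, R=3, W=1
[2] ALU needs rd=2 wr=1: WAW; after: ALU=2 MUL=1 MEM=0 BR=0, R=3, W=1
[3] ALU needs rd=2 wr=1: WAW; after: ALU=2 MUL=1 MEM=0 BR=0, R=3, W=1
[4] BR needs rd=0 wr=0: FU; after: ALU=2 MUL=1 MEM=0 BR=0, R=3, W=1
[5] BR needs rd=2 wr=0: FU; after: ALU=2 MUL=1 MEM=0 BR=0, R=3, W=1

issued = [0, 1]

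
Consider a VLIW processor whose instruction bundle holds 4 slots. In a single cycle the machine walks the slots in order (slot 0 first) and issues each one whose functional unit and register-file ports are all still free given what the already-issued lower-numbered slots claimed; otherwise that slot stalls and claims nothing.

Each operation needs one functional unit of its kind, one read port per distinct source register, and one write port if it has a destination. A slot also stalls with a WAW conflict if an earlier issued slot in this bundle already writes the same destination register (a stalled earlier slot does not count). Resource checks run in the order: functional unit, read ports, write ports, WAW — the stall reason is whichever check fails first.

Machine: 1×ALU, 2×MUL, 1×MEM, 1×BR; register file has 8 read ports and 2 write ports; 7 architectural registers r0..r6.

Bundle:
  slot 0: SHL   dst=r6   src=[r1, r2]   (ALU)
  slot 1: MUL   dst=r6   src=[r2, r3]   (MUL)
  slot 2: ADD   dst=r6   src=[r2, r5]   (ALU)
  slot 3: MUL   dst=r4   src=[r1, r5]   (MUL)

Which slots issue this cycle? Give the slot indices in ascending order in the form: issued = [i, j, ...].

issued = [0, 3]

  0. ALU→r6 ⇒ go  {0A/2Mu/1Ld/1B | 6r 1w}
  1. MUL→r6 ⇒ no(WAW)  {0A/2Mu/1Ld/1B | 6r 1w}
  2. ALU→r6 ⇒ no(FU)  {0A/2Mu/1Ld/1B | 6r 1w}
  3. MUL→r4 ⇒ go  {0A/1Mu/1Ld/1B | 4r 0w}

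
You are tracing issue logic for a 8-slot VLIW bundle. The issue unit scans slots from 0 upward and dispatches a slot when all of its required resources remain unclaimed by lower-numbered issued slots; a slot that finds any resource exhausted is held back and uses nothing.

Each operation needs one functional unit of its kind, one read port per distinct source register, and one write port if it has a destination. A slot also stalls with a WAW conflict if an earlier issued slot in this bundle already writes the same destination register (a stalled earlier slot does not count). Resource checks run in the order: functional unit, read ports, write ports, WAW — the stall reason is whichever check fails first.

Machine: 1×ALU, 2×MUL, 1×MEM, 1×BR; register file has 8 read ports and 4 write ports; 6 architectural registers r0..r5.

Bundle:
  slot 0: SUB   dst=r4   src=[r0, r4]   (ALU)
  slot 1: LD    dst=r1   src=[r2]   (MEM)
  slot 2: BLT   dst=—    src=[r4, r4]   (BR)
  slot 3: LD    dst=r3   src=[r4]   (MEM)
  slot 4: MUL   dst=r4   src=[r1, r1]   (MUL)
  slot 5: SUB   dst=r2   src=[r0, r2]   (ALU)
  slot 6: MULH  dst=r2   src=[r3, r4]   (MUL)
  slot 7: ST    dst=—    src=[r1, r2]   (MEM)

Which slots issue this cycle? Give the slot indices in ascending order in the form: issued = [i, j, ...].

issued = [0, 1, 2, 6]

  0. ALU→r4 ⇒ go  {0A/2Mu/1Ld/1B | 6r 3w}
  1. MEM→r1 ⇒ go  {0A/2Mu/0Ld/1B | 5r 2w}
  2. BR ⇒ go  {0A/2Mu/0Ld/0B | 4r 2w}
  3. MEM→r3 ⇒ no(FU)  {0A/2Mu/0Ld/0B | 4r 2w}
  4. MUL→r4 ⇒ no(WAW)  {0A/2Mu/0Ld/0B | 4r 2w}
  5. ALU→r2 ⇒ no(FU)  {0A/2Mu/0Ld/0B | 4r 2w}
  6. MUL→r2 ⇒ go  {0A/1Mu/0Ld/0B | 2r 1w}
  7. MEM ⇒ no(FU)  {0A/1Mu/0Ld/0B | 2r 1w}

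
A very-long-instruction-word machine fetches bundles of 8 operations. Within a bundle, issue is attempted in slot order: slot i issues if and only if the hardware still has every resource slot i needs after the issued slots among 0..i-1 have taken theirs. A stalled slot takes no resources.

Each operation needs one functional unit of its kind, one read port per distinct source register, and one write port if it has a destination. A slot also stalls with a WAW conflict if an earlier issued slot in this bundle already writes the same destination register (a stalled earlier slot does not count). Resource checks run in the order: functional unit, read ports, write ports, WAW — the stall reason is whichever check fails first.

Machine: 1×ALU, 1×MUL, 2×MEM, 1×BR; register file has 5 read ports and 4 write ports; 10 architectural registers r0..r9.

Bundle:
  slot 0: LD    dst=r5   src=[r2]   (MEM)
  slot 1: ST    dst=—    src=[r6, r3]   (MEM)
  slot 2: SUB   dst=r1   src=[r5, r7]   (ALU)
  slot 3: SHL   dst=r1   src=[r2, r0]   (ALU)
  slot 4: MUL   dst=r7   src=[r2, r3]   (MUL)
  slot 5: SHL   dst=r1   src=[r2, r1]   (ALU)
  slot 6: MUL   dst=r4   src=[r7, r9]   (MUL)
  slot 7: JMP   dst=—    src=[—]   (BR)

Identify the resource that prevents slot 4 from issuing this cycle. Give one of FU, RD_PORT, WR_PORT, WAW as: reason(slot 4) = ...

reason(slot 4) = RD_PORT

(0) want 1×MEM +1rd +1wr — yes → AL1|MU1|ME1|BR1|rd4|wr3
(1) want 1×MEM +2rd +0wr — yes → AL1|MU1|ME0|BR1|rd2|wr3
(2) want 1×ALU +2rd +1wr — yes → AL0|MU1|ME0|BR1|rd0|wr2
(3) want 1×ALU +2rd +1wr — FU → AL0|MU1|ME0|BR1|rd0|wr2
(4) want 1×MUL +2rd +1wr — RD_PORT → AL0|MU1|ME0|BR1|rd0|wr2
(5) want 1×ALU +2rd +1wr — FU → AL0|MU1|ME0|BR1|rd0|wr2
(6) want 1×MUL +2rd +1wr — RD_PORT → AL0|MU1|ME0|BR1|rd0|wr2
(7) want 1×BR +0rd +0wr — yes → AL0|MU1|ME0|BR0|rd0|wr2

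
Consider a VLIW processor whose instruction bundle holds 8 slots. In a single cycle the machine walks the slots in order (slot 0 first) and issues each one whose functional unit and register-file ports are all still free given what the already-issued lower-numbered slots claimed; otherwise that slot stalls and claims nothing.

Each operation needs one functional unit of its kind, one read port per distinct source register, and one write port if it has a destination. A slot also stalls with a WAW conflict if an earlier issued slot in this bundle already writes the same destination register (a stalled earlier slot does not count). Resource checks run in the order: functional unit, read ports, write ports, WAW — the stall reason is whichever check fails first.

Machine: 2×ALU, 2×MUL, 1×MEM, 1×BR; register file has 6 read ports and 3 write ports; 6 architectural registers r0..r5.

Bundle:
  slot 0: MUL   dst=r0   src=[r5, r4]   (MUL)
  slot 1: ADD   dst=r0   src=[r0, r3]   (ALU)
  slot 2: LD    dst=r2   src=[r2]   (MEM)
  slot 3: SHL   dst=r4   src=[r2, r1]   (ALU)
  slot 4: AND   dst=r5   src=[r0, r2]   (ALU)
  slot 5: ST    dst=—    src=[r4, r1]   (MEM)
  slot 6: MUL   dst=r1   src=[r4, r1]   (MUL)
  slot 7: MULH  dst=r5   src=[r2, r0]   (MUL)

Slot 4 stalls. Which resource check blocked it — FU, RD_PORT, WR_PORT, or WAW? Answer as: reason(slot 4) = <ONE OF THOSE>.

reason(slot 4) = RD_PORT

#0 MUL src=r5,r4 dispatched  <A:2 Mu:1 Ld:1 B:1 rd:4 wr:2>
#1 ALU src=r0,r3 held:WAW  <A:2 Mu:1 Ld:1 B:1 rd:4 wr:2>
#2 MEM src=r2 dispatched  <A:2 Mu:1 Ld:0 B:1 rd:3 wr:1>
#3 ALU src=r2,r1 dispatched  <A:1 Mu:1 Ld:0 B:1 rd:1 wr:0>
#4 ALU src=r0,r2 held:RD_PORT  <A:1 Mu:1 Ld:0 B:1 rd:1 wr:0>
#5 MEM src=r4,r1 held:FU  <A:1 Mu:1 Ld:0 B:1 rd:1 wr:0>
#6 MUL src=r4,r1 held:RD_PORT  <A:1 Mu:1 Ld:0 B:1 rd:1 wr:0>
#7 MUL src=r2,r0 held:RD_PORT  <A:1 Mu:1 Ld:0 B:1 rd:1 wr:0>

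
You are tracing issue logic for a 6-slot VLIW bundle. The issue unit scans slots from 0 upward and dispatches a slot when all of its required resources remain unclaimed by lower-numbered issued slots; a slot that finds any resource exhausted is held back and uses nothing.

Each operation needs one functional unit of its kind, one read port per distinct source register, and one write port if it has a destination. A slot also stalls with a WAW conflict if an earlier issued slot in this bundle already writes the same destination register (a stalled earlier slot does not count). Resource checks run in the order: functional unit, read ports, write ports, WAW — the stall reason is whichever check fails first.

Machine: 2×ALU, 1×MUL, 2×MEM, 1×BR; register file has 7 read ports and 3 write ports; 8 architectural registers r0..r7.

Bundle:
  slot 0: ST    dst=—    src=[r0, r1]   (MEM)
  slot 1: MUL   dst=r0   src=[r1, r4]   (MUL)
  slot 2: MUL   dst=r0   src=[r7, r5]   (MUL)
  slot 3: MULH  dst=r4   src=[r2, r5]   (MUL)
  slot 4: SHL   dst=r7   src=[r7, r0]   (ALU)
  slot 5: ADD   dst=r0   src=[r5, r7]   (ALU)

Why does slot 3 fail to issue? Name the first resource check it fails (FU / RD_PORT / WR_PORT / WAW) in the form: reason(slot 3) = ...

#0 MEM src=r0,r1 dispatched  <A:2 Mu:1 Ld:1 B:1 rd:5 wr:3>
#1 MUL src=r1,r4 dispatched  <A:2 Mu:0 Ld:1 B:1 rd:3 wr:2>
#2 MUL src=r7,r5 held:FU  <A:2 Mu:0 Ld:1 B:1 rd:3 wr:2>
#3 MUL src=r2,r5 held:FU  <A:2 Mu:0 Ld:1 B:1 rd:3 wr:2>
#4 ALU src=r7,r0 dispatched  <A:1 Mu:0 Ld:1 B:1 rd:1 wr:1>
#5 ALU src=r5,r7 held:RD_PORT  <A:1 Mu:0 Ld:1 B:1 rd:1 wr:1>

reason(slot 3) = FU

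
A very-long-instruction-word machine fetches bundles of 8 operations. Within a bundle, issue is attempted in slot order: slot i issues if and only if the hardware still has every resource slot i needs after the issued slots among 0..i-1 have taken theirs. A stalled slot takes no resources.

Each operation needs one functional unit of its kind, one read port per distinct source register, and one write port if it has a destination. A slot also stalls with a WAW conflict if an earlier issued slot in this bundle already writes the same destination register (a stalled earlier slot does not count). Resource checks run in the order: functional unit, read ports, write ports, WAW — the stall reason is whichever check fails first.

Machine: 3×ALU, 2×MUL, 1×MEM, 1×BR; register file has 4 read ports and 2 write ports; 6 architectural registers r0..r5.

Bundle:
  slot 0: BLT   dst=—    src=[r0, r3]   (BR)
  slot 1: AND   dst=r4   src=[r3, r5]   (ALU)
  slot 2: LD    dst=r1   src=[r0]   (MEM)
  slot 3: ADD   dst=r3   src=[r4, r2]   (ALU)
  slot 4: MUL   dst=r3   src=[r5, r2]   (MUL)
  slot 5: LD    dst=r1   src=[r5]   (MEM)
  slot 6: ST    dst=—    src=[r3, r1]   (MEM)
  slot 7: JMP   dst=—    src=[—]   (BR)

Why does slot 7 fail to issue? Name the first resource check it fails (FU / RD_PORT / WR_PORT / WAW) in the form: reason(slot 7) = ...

reason(slot 7) = FU

(0) want 1×BR +2rd +0wr — yes → AL3|MU2|ME1|BR0|rd2|wr2
(1) want 1×ALU +2rd +1wr — yes → AL2|MU2|ME1|BR0|rd0|wr1
(2) want 1×MEM +1rd +1wr — RD_PORT → AL2|MU2|ME1|BR0|rd0|wr1
(3) want 1×ALU +2rd +1wr — RD_PORT → AL2|MU2|ME1|BR0|rd0|wr1
(4) want 1×MUL +2rd +1wr — RD_PORT → AL2|MU2|ME1|BR0|rd0|wr1
(5) want 1×MEM +1rd +1wr — RD_PORT → AL2|MU2|ME1|BR0|rd0|wr1
(6) want 1×MEM +2rd +0wr — RD_PORT → AL2|MU2|ME1|BR0|rd0|wr1
(7) want 1×BR +0rd +0wr — FU → AL2|MU2|ME1|BR0|rd0|wr1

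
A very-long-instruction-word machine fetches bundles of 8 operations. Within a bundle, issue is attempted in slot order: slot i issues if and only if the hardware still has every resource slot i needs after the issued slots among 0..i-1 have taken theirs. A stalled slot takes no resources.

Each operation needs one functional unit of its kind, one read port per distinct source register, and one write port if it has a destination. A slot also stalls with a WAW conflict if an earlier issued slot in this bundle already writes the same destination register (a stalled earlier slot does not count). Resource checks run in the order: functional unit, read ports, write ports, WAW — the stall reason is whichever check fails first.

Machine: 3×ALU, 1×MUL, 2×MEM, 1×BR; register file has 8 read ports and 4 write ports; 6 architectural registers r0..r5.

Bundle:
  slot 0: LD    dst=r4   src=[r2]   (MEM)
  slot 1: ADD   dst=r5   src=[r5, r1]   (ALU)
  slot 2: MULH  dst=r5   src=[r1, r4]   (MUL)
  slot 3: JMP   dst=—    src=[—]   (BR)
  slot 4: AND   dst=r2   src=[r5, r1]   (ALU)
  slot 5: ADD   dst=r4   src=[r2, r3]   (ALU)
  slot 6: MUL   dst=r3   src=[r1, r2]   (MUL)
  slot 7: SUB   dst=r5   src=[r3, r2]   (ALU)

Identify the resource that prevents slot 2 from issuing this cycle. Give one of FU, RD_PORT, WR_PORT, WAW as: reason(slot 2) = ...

  0. MEM→r4 ⇒ go  {3A/1Mu/1Ld/1B | 7r 3w}
  1. ALU→r5 ⇒ go  {2A/1Mu/1Ld/1B | 5r 2w}
  2. MUL→r5 ⇒ no(WAW)  {2A/1Mu/1Ld/1B | 5r 2w}
  3. BR ⇒ go  {2A/1Mu/1Ld/0B | 5r 2w}
  4. ALU→r2 ⇒ go  {1A/1Mu/1Ld/0B | 3r 1w}
  5. ALU→r4 ⇒ no(WAW)  {1A/1Mu/1Ld/0B | 3r 1w}
  6. MUL→r3 ⇒ go  {1A/0Mu/1Ld/0B | 1r 0w}
  7. ALU→r5 ⇒ no(RD_PORT)  {1A/0Mu/1Ld/0B | 1r 0w}

reason(slot 2) = WAW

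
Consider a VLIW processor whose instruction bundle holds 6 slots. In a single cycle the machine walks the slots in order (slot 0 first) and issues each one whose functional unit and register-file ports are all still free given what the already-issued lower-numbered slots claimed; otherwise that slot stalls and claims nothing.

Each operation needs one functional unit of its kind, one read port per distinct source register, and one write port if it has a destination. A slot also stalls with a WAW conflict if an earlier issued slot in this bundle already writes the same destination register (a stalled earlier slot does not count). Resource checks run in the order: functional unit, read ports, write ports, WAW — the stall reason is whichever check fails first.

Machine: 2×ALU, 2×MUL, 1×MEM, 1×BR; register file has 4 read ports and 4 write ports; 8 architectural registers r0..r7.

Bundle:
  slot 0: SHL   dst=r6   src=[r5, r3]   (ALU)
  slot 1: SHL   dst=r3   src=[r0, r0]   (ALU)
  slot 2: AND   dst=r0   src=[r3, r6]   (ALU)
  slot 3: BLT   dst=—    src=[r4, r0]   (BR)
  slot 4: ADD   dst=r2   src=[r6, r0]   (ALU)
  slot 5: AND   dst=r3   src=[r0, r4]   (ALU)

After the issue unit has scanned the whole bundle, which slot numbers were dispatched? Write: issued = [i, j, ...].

issued = [0, 1]

[0] ALU needs rd=2 wr=1: ok; after: ALU=1 MUL=2 MEM=1 BR=1, R=2, W=3
[1] ALU needs rd=1 wr=1: ok; after: ALU=0 MUL=2 MEM=1 BR=1, R=1, W=2
[2] ALU needs rd=2 wr=1: FU; after: ALU=0 MUL=2 MEM=1 BR=1, R=1, W=2
[3] BR needs rd=2 wr=0: RD_PORT; after: ALU=0 MUL=2 MEM=1 BR=1, R=1, W=2
[4] ALU needs rd=2 wr=1: FU; after: ALU=0 MUL=2 MEM=1 BR=1, R=1, W=2
[5] ALU needs rd=2 wr=1: FU; after: ALU=0 MUL=2 MEM=1 BR=1, R=1, W=2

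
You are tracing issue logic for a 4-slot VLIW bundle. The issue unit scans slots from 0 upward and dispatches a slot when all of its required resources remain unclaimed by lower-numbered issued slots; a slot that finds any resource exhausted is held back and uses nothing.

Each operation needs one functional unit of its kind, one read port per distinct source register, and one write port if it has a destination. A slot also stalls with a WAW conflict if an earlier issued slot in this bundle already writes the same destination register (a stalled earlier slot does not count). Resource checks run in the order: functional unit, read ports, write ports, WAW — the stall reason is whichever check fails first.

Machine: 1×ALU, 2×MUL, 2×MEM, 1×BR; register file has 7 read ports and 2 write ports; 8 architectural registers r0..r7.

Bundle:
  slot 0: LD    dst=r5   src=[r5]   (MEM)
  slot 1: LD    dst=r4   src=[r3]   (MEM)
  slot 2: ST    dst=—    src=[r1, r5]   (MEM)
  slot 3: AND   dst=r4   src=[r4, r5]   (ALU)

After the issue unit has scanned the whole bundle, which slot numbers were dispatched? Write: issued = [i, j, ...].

(0) want 1×MEM +1rd +1wr — yes → AL1|MU2|ME1|BR1|rd6|wr1
(1) want 1×MEM +1rd +1wr — yes → AL1|MU2|ME0|BR1|rd5|wr0
(2) want 1×MEM +2rd +0wr — FU → AL1|MU2|ME0|BR1|rd5|wr0
(3) want 1×ALU +2rd +1wr — WR_PORT → AL1|MU2|ME0|BR1|rd5|wr0

issued = [0, 1]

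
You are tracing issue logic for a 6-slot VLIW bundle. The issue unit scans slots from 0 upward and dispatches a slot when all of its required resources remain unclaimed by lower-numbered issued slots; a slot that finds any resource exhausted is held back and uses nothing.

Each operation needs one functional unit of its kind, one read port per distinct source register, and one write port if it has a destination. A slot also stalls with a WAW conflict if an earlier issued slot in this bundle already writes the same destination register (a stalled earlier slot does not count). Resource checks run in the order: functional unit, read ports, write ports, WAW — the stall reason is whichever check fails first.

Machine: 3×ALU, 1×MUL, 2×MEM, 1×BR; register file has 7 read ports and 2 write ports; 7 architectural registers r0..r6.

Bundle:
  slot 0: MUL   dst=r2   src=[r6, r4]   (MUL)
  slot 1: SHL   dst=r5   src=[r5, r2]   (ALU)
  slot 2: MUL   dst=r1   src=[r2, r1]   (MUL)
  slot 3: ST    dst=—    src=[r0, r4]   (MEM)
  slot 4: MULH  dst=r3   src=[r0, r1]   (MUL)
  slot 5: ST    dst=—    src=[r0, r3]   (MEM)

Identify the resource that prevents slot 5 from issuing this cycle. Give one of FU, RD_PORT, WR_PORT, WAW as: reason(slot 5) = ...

[0] MUL needs rd=2 wr=1: ok; after: ALU=3 MUL=0 MEM=2 BR=1, R=5, W=1
[1] ALU needs rd=2 wr=1: ok; after: ALU=2 MUL=0 MEM=2 BR=1, R=3, W=0
[2] MUL needs rd=2 wr=1: FU; after: ALU=2 MUL=0 MEM=2 BR=1, R=3, W=0
[3] MEM needs rd=2 wr=0: ok; after: ALU=2 MUL=0 MEM=1 BR=1, R=1, W=0
[4] MUL needs rd=2 wr=1: FU; after: ALU=2 MUL=0 MEM=1 BR=1, R=1, W=0
[5] MEM needs rd=2 wr=0: RD_PORT; after: ALU=2 MUL=0 MEM=1 BR=1, R=1, W=0

reason(slot 5) = RD_PORT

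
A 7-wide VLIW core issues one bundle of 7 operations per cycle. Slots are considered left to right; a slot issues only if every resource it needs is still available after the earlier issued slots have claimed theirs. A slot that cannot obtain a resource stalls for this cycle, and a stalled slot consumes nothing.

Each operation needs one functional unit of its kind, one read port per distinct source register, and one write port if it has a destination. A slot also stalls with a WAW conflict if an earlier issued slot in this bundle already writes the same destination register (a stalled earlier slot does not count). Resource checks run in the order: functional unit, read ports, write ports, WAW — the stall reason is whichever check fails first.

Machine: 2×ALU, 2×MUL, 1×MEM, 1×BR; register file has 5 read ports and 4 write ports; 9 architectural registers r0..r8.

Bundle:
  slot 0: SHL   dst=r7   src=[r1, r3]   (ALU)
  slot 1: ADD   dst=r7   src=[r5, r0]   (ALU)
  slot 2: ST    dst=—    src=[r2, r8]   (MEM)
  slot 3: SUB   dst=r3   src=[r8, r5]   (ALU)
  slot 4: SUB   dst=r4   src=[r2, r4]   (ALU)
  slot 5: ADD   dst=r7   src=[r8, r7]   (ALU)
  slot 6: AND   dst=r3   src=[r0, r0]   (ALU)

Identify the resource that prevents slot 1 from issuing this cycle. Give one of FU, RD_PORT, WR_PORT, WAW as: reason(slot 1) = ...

#0 ALU src=r1,r3 dispatched  <A:1 Mu:2 Ld:1 B:1 rd:3 wr:3>
#1 ALU src=r5,r0 held:WAW  <A:1 Mu:2 Ld:1 B:1 rd:3 wr:3>
#2 MEM src=r2,r8 dispatched  <A:1 Mu:2 Ld:0 B:1 rd:1 wr:3>
#3 ALU src=r8,r5 held:RD_PORT  <A:1 Mu:2 Ld:0 B:1 rd:1 wr:3>
#4 ALU src=r2,r4 held:RD_PORT  <A:1 Mu:2 Ld:0 B:1 rd:1 wr:3>
#5 ALU src=r8,r7 held:RD_PORT  <A:1 Mu:2 Ld:0 B:1 rd:1 wr:3>
#6 ALU src=r0,r0 dispatched  <A:0 Mu:2 Ld:0 B:1 rd:0 wr:2>

reason(slot 1) = WAW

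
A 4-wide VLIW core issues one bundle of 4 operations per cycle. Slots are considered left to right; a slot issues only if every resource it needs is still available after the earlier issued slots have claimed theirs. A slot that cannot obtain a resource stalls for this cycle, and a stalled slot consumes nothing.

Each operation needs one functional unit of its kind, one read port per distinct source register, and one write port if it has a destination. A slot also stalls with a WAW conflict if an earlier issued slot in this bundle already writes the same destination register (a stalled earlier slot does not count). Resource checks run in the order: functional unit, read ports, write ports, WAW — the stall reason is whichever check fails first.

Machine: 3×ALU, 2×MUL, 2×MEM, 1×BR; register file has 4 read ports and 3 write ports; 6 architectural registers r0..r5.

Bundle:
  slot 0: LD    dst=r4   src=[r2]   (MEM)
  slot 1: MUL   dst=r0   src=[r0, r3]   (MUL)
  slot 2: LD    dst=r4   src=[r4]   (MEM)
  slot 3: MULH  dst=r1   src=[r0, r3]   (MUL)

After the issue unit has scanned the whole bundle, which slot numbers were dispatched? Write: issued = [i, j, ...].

(0) want 1×MEM +1rd +1wr — yes → AL3|MU2|ME1|BR1|rd3|wr2
(1) want 1×MUL +2rd +1wr — yes → AL3|MU1|ME1|BR1|rd1|wr1
(2) want 1×MEM +1rd +1wr — WAW → AL3|MU1|ME1|BR1|rd1|wr1
(3) want 1×MUL +2rd +1wr — RD_PORT → AL3|MU1|ME1|BR1|rd1|wr1

issued = [0, 1]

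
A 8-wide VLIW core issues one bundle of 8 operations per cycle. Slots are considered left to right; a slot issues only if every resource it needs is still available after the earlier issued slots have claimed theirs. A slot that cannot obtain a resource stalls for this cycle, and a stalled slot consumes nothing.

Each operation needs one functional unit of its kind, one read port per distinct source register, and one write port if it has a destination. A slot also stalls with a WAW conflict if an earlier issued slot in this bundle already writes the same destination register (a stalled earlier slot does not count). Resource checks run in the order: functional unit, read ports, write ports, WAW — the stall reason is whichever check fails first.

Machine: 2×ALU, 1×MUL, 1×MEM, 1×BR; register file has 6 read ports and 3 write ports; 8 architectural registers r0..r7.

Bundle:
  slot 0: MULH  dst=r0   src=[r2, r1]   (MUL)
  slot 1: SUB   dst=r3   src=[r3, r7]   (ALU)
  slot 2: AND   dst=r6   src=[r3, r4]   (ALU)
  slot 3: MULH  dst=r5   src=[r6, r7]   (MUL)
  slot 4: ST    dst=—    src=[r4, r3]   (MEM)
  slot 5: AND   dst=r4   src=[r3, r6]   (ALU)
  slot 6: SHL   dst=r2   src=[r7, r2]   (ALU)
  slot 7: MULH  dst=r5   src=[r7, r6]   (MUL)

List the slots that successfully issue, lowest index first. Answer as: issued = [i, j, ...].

issued = [0, 1, 2]

[0] MUL needs rd=2 wr=1: ok; after: ALU=2 MUL=0 MEM=1 BR=1, R=4, W=2
[1] ALU needs rd=2 wr=1: ok; after: ALU=1 MUL=0 MEM=1 BR=1, R=2, W=1
[2] ALU needs rd=2 wr=1: ok; after: ALU=0 MUL=0 MEM=1 BR=1, R=0, W=0
[3] MUL needs rd=2 wr=1: FU; after: ALU=0 MUL=0 MEM=1 BR=1, R=0, W=0
[4] MEM needs rd=2 wr=0: RD_PORT; after: ALU=0 MUL=0 MEM=1 BR=1, R=0, W=0
[5] ALU needs rd=2 wr=1: FU; after: ALU=0 MUL=0 MEM=1 BR=1, R=0, W=0
[6] ALU needs rd=2 wr=1: FU; after: ALU=0 MUL=0 MEM=1 BR=1, R=0, W=0
[7] MUL needs rd=2 wr=1: FU; after: ALU=0 MUL=0 MEM=1 BR=1, R=0, W=0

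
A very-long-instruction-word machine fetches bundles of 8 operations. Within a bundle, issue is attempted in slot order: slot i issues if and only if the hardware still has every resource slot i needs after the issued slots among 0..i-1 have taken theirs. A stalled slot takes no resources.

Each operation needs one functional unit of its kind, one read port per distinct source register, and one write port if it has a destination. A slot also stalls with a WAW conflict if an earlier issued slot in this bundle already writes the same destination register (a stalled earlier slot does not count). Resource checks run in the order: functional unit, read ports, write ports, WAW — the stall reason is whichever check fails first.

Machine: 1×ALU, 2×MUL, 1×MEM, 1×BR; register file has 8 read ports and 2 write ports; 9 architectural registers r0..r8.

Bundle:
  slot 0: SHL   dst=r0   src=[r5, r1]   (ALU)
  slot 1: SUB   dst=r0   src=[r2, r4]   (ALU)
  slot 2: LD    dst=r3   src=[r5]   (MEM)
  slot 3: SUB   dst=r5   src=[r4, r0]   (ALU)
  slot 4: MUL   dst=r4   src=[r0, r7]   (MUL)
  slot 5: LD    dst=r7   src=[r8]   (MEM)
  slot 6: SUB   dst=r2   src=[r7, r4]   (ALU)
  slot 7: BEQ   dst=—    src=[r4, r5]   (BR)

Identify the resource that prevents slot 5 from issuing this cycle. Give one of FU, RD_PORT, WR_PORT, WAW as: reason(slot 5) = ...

  0. ALU→r0 ⇒ go  {0A/2Mu/1Ld/1B | 6r 1w}
  1. ALU→r0 ⇒ no(FU)  {0A/2Mu/1Ld/1B | 6r 1w}
  2. MEM→r3 ⇒ go  {0A/2Mu/0Ld/1B | 5r 0w}
  3. ALU→r5 ⇒ no(FU)  {0A/2Mu/0Ld/1B | 5r 0w}
  4. MUL→r4 ⇒ no(WR_PORT)  {0A/2Mu/0Ld/1B | 5r 0w}
  5. MEM→r7 ⇒ no(FU)  {0A/2Mu/0Ld/1B | 5r 0w}
  6. ALU→r2 ⇒ no(FU)  {0A/2Mu/0Ld/1B | 5r 0w}
  7. BR ⇒ go  {0A/2Mu/0Ld/0B | 3r 0w}

reason(slot 5) = FU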